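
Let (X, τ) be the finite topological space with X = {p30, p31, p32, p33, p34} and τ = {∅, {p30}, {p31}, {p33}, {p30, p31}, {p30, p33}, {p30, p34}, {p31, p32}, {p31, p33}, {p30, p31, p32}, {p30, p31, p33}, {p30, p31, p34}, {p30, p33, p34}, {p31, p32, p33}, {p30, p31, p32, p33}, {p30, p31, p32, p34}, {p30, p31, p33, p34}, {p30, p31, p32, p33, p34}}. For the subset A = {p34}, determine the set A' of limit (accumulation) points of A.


A' = ∅

For each x ∈ X, list the open sets U ∈ τ with x ∈ U, then check whether U ∩ (A ∖ {x}) ≠ ∅ for every such U.
  x = p30: open {p30} ∋ x has {p30} ∩ (A ∖ {p30}) = ∅, so x is NOT a limit point.
  x = p31: open {p31} ∋ x has {p31} ∩ (A ∖ {p31}) = ∅, so x is NOT a limit point.
  x = p32: open {p31, p32} ∋ x has {p31, p32} ∩ (A ∖ {p32}) = ∅, so x is NOT a limit point.
  x = p33: open {p33} ∋ x has {p33} ∩ (A ∖ {p33}) = ∅, so x is NOT a limit point.
  x = p34: open {p30, p34} ∋ x has {p30, p34} ∩ (A ∖ {p34}) = ∅, so x is NOT a limit point.
Collecting: A' = ∅.


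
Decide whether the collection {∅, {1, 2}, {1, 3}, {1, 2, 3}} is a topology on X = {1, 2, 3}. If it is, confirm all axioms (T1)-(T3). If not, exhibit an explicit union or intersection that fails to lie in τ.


τ is NOT a topology on X.

Axiom (T1): ∅ ∈ τ? Yes; X ∈ τ? Yes.
Axiom (T2/T3): check pairwise unions and intersections of members of τ.
Counterexample for (T3): {1, 2} ∩ {1, 3} = {1} ∉ τ. Therefore τ is NOT a topology.


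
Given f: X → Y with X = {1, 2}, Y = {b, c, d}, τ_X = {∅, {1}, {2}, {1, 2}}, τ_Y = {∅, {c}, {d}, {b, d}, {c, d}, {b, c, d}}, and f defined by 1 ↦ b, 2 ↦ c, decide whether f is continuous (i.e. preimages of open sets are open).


f IS continuous.

Compute f^{-1}(U) for each U ∈ τ_Y:
  U = ∅: f^{-1}(U) = ∅ ∈ τ_X ✓.
  U = {c}: f^{-1}(U) = {2} ∈ τ_X ✓.
  U = {d}: f^{-1}(U) = ∅ ∈ τ_X ✓.
  U = {b, d}: f^{-1}(U) = {1} ∈ τ_X ✓.
  U = {c, d}: f^{-1}(U) = {2} ∈ τ_X ✓.
  U = {b, c, d}: f^{-1}(U) = {1, 2} ∈ τ_X ✓.
Every preimage lies in τ_X, so f IS continuous.


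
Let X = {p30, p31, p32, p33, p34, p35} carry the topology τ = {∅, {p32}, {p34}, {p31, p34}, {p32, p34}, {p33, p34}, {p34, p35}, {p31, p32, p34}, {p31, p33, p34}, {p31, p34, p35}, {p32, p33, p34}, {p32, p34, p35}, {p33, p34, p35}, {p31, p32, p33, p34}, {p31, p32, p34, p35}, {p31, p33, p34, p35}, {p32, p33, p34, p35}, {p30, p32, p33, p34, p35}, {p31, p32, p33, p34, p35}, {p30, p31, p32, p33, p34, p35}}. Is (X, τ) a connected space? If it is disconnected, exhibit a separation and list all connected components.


(X, τ) is connected.

Find clopen sets (U ∈ τ with X ∖ U ∈ τ):
  U = ∅, X ∖ U = {p30, p31, p32, p33, p34, p35} — both open, so U is clopen.
  U = {p30, p31, p32, p33, p34, p35}, X ∖ U = ∅ — both open, so U is clopen.
Only trivial clopens (∅ and X) exist, so (X, τ) is connected.
Compute connected components by grouping points that agree on all clopens:
  component: {p30, p31, p32, p33, p34, p35}


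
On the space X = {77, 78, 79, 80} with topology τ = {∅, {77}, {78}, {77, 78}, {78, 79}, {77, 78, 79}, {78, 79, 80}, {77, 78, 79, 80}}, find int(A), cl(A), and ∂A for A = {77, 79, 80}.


int(A) = {77}, cl(A) = {77, 79, 80}, ∂A = {79, 80}.

Closed sets in (X, τ) are complements of opens:
  closed(X, τ) = {∅, {77}, {80}, {77, 80}, {79, 80}, {77, 79, 80}, {78, 79, 80}, {77, 78, 79, 80}}.
int(A) = ⋃ {U ∈ τ : U ⊆ A}. Opens contained in A: ∅, {77}.
Taking the union of these: int(A) = {77}.
cl(A) = ⋂ {C closed : A ⊆ C}. Closed sets containing A: {77, 79, 80}, {77, 78, 79, 80}.
Intersecting these: cl(A) = {77, 79, 80}.
∂A = cl(A) ∖ int(A) = {77, 79, 80} ∖ {77} = {79, 80}.


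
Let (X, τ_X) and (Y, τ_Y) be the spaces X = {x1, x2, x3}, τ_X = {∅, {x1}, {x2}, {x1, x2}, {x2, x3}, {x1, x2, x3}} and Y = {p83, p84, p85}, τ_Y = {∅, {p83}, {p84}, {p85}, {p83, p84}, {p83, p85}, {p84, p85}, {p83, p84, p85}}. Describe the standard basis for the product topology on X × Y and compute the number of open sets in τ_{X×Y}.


Basis B = {∅ × ∅, {x1} × {p83}, {x1} × {p84}, {x1} × {p85}, {x2} × {p83}, {x2} × {p84}, {x2} × {p85}, {x1} × {p83, p84}, {x1} × {p83, p85}, {x1, x2} × {p83}, {x1} × {p84, p85}, {x1, x2} × {p84}, {x1, x2} × {p85}, {x2} × {p83, p84}, {x2} × {p83, p85}, {x2, x3} × {p83}, {x2} × {p84, p85}, {x2, x3} × {p84}, {x2, x3} × {p85}, {x1} × {p83, p84, p85}, {x1, x2, x3} × {p83}, {x1, x2, x3} × {p84}, {x1, x2, x3} × {p85}, {x2} × {p83, p84, p85}, {x1, x2} × {p83, p84}, {x1, x2} × {p83, p85}, {x1, x2} × {p84, p85}, {x2, x3} × {p83, p84}, {x2, x3} × {p83, p85}, {x2, x3} × {p84, p85}, {x1, x2} × {p83, p84, p85}, {x1, x2, x3} × {p83, p84}, {x1, x2, x3} × {p83, p85}, {x1, x2, x3} × {p84, p85}, {x2, x3} × {p83, p84, p85}, {x1, x2, x3} × {p83, p84, p85}}; |τ_{X×Y}| = 216.

Enumerate products U × V with U ∈ τ_X, V ∈ τ_Y (deduplicated):
  ∅ × ∅ = {} (∅)
  {x1} × {p83} = {(x1,p83)}
  {x1} × {p84} = {(x1,p84)}
  {x1} × {p85} = {(x1,p85)}
  {x2} × {p83} = {(x2,p83)}
  {x2} × {p84} = {(x2,p84)}
  {x2} × {p85} = {(x2,p85)}
  {x1} × {p83, p84} = {(x1,p83), (x1,p84)}
  {x1} × {p83, p85} = {(x1,p83), (x1,p85)}
  {x1, x2} × {p83} = {(x1,p83), (x2,p83)}
  {x1} × {p84, p85} = {(x1,p84), (x1,p85)}
  {x1, x2} × {p84} = {(x1,p84), (x2,p84)}
  {x1, x2} × {p85} = {(x1,p85), (x2,p85)}
  {x2} × {p83, p84} = {(x2,p83), (x2,p84)}
  {x2} × {p83, p85} = {(x2,p83), (x2,p85)}
  {x2, x3} × {p83} = {(x2,p83), (x3,p83)}
  {x2} × {p84, p85} = {(x2,p84), (x2,p85)}
  {x2, x3} × {p84} = {(x2,p84), (x3,p84)}
  {x2, x3} × {p85} = {(x2,p85), (x3,p85)}
  {x1} × {p83, p84, p85} = {(x1,p83), (x1,p84), (x1,p85)}
  {x1, x2, x3} × {p83} = {(x1,p83), (x2,p83), (x3,p83)}
  {x1, x2, x3} × {p84} = {(x1,p84), (x2,p84), (x3,p84)}
  {x1, x2, x3} × {p85} = {(x1,p85), (x2,p85), (x3,p85)}
  {x2} × {p83, p84, p85} = {(x2,p83), (x2,p84), (x2,p85)}
  {x1, x2} × {p83, p84} = {(x1,p83), (x1,p84), (x2,p83), (x2,p84)}
  {x1, x2} × {p83, p85} = {(x1,p83), (x1,p85), (x2,p83), (x2,p85)}
  {x1, x2} × {p84, p85} = {(x1,p84), (x1,p85), (x2,p84), (x2,p85)}
  {x2, x3} × {p83, p84} = {(x2,p83), (x2,p84), (x3,p83), (x3,p84)}
  {x2, x3} × {p83, p85} = {(x2,p83), (x2,p85), (x3,p83), (x3,p85)}
  {x2, x3} × {p84, p85} = {(x2,p84), (x2,p85), (x3,p84), (x3,p85)}
  {x1, x2} × {p83, p84, p85} = {(x1,p83), (x1,p84), (x1,p85), (x2,p83), (x2,p84), (x2,p85)}
  {x1, x2, x3} × {p83, p84} = {(x1,p83), (x1,p84), (x2,p83), (x2,p84), (x3,p83), (x3,p84)}
  {x1, x2, x3} × {p83, p85} = {(x1,p83), (x1,p85), (x2,p83), (x2,p85), (x3,p83), (x3,p85)}
  {x1, x2, x3} × {p84, p85} = {(x1,p84), (x1,p85), (x2,p84), (x2,p85), (x3,p84), (x3,p85)}
  {x2, x3} × {p83, p84, p85} = {(x2,p83), (x2,p84), (x2,p85), (x3,p83), (x3,p84), (x3,p85)}
  {x1, x2, x3} × {p83, p84, p85} = {(x1,p83), (x1,p84), (x1,p85), (x2,p83), (x2,p84), (x2,p85), (x3,p83), (x3,p84), (x3,p85)}
These 36 distinct sets form the basis B.
Close under arbitrary unions to get τ_{X×Y}; counting gives |τ_{X×Y}| = 216.


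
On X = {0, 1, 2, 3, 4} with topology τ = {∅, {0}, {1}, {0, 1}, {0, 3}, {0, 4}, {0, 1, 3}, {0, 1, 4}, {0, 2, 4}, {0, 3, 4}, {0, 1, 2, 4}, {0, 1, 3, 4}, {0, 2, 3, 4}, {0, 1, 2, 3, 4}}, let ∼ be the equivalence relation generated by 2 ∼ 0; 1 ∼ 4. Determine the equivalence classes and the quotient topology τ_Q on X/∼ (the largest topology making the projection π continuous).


X/∼ = {[0=2], [1=4], [3]}; |τ_Q| = 3.

Equivalence classes: [0=2], [1=4], [3].
Quotient map π: X → X/∼ sends 0 ↦ [0=2], 1 ↦ [1=4], 2 ↦ [0=2], 3 ↦ [3], 4 ↦ [1=4].
For each subset V ⊆ X/∼, compute π^{-1}(V) ⊆ X and check whether π^{-1}(V) ∈ τ. V is open in τ_Q iff π^{-1}(V) ∈ τ.
  V = {}: π^{-1}(V) = ∅ ∈ τ ✓.
  V = {[0=2]}: π^{-1}(V) = {0, 2} ∉ τ ✗.
  V = {[1=4]}: π^{-1}(V) = {1, 4} ∉ τ ✗.
  V = {[0=2], [1=4]}: π^{-1}(V) = {0, 1, 2, 4} ∈ τ ✓.
  V = {[3]}: π^{-1}(V) = {3} ∉ τ ✗.
  V = {[0=2], [3]}: π^{-1}(V) = {0, 2, 3} ∉ τ ✗.
  V = {[1=4], [3]}: π^{-1}(V) = {1, 3, 4} ∉ τ ✗.
  V = {[0=2], [1=4], [3]}: π^{-1}(V) = {0, 1, 2, 3, 4} ∈ τ ✓.
Open sets in the quotient: τ_Q = {{}, {[0=2], [1=4]}, {[0=2], [1=4], [3]}} (3 elements).


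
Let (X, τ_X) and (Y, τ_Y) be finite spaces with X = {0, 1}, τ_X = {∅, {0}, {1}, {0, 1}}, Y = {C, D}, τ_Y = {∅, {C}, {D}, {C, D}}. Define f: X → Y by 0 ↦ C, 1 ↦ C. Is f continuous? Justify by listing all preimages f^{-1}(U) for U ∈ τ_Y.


f IS continuous.

Compute f^{-1}(U) for each U ∈ τ_Y:
  U = ∅: f^{-1}(U) = ∅ ∈ τ_X ✓.
  U = {C}: f^{-1}(U) = {0, 1} ∈ τ_X ✓.
  U = {D}: f^{-1}(U) = ∅ ∈ τ_X ✓.
  U = {C, D}: f^{-1}(U) = {0, 1} ∈ τ_X ✓.
Every preimage lies in τ_X, so f IS continuous.


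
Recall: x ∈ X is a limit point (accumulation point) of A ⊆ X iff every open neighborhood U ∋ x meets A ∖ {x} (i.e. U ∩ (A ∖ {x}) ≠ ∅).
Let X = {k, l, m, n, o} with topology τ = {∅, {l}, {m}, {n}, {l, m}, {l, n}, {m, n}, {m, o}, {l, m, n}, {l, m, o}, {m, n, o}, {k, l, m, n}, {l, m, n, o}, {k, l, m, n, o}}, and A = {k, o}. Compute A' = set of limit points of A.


A' = ∅

For each x ∈ X, list the open sets U ∈ τ with x ∈ U, then check whether U ∩ (A ∖ {x}) ≠ ∅ for every such U.
  x = k: open {k, l, m, n} ∋ x has {k, l, m, n} ∩ (A ∖ {k}) = ∅, so x is NOT a limit point.
  x = l: open {l} ∋ x has {l} ∩ (A ∖ {l}) = ∅, so x is NOT a limit point.
  x = m: open {m} ∋ x has {m} ∩ (A ∖ {m}) = ∅, so x is NOT a limit point.
  x = n: open {n} ∋ x has {n} ∩ (A ∖ {n}) = ∅, so x is NOT a limit point.
  x = o: open {m, o} ∋ x has {m, o} ∩ (A ∖ {o}) = ∅, so x is NOT a limit point.
Collecting: A' = ∅.


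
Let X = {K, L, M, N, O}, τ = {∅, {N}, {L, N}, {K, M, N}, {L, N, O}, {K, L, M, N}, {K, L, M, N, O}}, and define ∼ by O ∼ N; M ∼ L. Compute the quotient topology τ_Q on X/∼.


X/∼ = {[K], [L=M], [N=O]}; |τ_Q| = 2.

Equivalence classes: [K], [L=M], [N=O].
Quotient map π: X → X/∼ sends K ↦ [K], L ↦ [L=M], M ↦ [L=M], N ↦ [N=O], O ↦ [N=O].
For each subset V ⊆ X/∼, compute π^{-1}(V) ⊆ X and check whether π^{-1}(V) ∈ τ. V is open in τ_Q iff π^{-1}(V) ∈ τ.
  V = {}: π^{-1}(V) = ∅ ∈ τ ✓.
  V = {[K]}: π^{-1}(V) = {K} ∉ τ ✗.
  V = {[L=M]}: π^{-1}(V) = {L, M} ∉ τ ✗.
  V = {[K], [L=M]}: π^{-1}(V) = {K, L, M} ∉ τ ✗.
  V = {[N=O]}: π^{-1}(V) = {N, O} ∉ τ ✗.
  V = {[K], [N=O]}: π^{-1}(V) = {K, N, O} ∉ τ ✗.
  V = {[L=M], [N=O]}: π^{-1}(V) = {L, M, N, O} ∉ τ ✗.
  V = {[K], [L=M], [N=O]}: π^{-1}(V) = {K, L, M, N, O} ∈ τ ✓.
Open sets in the quotient: τ_Q = {{}, {[K], [L=M], [N=O]}} (2 elements).


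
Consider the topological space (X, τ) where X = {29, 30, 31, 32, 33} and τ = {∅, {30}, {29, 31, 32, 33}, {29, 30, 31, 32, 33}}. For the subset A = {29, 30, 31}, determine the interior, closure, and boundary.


int(A) = {30}, cl(A) = {29, 30, 31, 32, 33}, ∂A = {29, 31, 32, 33}.

Closed sets in (X, τ) are complements of opens:
  closed(X, τ) = {∅, {30}, {29, 31, 32, 33}, {29, 30, 31, 32, 33}}.
int(A) = ⋃ {U ∈ τ : U ⊆ A}. Opens contained in A: ∅, {30}.
Taking the union of these: int(A) = {30}.
cl(A) = ⋂ {C closed : A ⊆ C}. Closed sets containing A: {29, 30, 31, 32, 33}.
Intersecting these: cl(A) = {29, 30, 31, 32, 33}.
∂A = cl(A) ∖ int(A) = {29, 30, 31, 32, 33} ∖ {30} = {29, 31, 32, 33}.


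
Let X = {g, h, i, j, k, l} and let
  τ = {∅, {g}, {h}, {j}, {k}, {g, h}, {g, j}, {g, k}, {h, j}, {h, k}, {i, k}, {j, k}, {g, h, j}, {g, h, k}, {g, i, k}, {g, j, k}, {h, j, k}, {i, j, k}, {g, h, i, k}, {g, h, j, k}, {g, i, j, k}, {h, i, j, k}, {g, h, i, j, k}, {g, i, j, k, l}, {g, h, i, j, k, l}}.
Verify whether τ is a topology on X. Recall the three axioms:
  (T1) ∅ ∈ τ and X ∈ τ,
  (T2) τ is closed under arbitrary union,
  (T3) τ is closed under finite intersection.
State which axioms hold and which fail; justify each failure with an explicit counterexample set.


τ is NOT a topology on X.

Axiom (T1): ∅ ∈ τ? Yes; X ∈ τ? Yes.
Axiom (T2/T3): check pairwise unions and intersections of members of τ.
Counterexample for (T2): {h} ∪ {i, k} = {h, i, k} ∉ τ. Therefore τ is NOT a topology.


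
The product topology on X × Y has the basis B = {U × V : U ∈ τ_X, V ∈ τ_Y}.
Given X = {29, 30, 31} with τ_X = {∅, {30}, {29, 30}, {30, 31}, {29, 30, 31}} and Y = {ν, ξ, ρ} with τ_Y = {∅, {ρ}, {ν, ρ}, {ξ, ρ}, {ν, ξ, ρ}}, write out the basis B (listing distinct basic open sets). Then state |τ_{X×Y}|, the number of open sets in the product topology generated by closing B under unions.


Basis B = {∅ × ∅, {30} × {ρ}, {29, 30} × {ρ}, {30} × {ν, ρ}, {30} × {ξ, ρ}, {30, 31} × {ρ}, {29, 30, 31} × {ρ}, {30} × {ν, ξ, ρ}, {29, 30} × {ν, ρ}, {29, 30} × {ξ, ρ}, {30, 31} × {ν, ρ}, {30, 31} × {ξ, ρ}, {29, 30} × {ν, ξ, ρ}, {29, 30, 31} × {ν, ρ}, {29, 30, 31} × {ξ, ρ}, {30, 31} × {ν, ξ, ρ}, {29, 30, 31} × {ν, ξ, ρ}}; |τ_{X×Y}| = 48.

Enumerate products U × V with U ∈ τ_X, V ∈ τ_Y (deduplicated):
  ∅ × ∅ = {} (∅)
  {30} × {ρ} = {(30,ρ)}
  {29, 30} × {ρ} = {(29,ρ), (30,ρ)}
  {30} × {ν, ρ} = {(30,ν), (30,ρ)}
  {30} × {ξ, ρ} = {(30,ξ), (30,ρ)}
  {30, 31} × {ρ} = {(30,ρ), (31,ρ)}
  {29, 30, 31} × {ρ} = {(29,ρ), (30,ρ), (31,ρ)}
  {30} × {ν, ξ, ρ} = {(30,ν), (30,ξ), (30,ρ)}
  {29, 30} × {ν, ρ} = {(29,ν), (29,ρ), (30,ν), (30,ρ)}
  {29, 30} × {ξ, ρ} = {(29,ξ), (29,ρ), (30,ξ), (30,ρ)}
  {30, 31} × {ν, ρ} = {(30,ν), (30,ρ), (31,ν), (31,ρ)}
  {30, 31} × {ξ, ρ} = {(30,ξ), (30,ρ), (31,ξ), (31,ρ)}
  {29, 30} × {ν, ξ, ρ} = {(29,ν), (29,ξ), (29,ρ), (30,ν), (30,ξ), (30,ρ)}
  {29, 30, 31} × {ν, ρ} = {(29,ν), (29,ρ), (30,ν), (30,ρ), (31,ν), (31,ρ)}
  {29, 30, 31} × {ξ, ρ} = {(29,ξ), (29,ρ), (30,ξ), (30,ρ), (31,ξ), (31,ρ)}
  {30, 31} × {ν, ξ, ρ} = {(30,ν), (30,ξ), (30,ρ), (31,ν), (31,ξ), (31,ρ)}
  {29, 30, 31} × {ν, ξ, ρ} = {(29,ν), (29,ξ), (29,ρ), (30,ν), (30,ξ), (30,ρ), (31,ν), (31,ξ), (31,ρ)}
These 17 distinct sets form the basis B.
Close under arbitrary unions to get τ_{X×Y}; counting gives |τ_{X×Y}| = 48.


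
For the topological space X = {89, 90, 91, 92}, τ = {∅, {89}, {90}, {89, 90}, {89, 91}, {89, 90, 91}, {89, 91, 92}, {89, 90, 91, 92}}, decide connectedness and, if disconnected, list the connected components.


(X, τ) is disconnected; components = [{90}, {89, 91, 92}].

Find clopen sets (U ∈ τ with X ∖ U ∈ τ):
  U = ∅, X ∖ U = {89, 90, 91, 92} — both open, so U is clopen.
  U = {90}, X ∖ U = {89, 91, 92} — both open, so U is clopen.
  U = {89, 91, 92}, X ∖ U = {90} — both open, so U is clopen.
  U = {89, 90, 91, 92}, X ∖ U = ∅ — both open, so U is clopen.
Nontrivial clopen(s) exist: e.g. {90}. So (X, τ) is disconnected.
Compute connected components by grouping points that agree on all clopens:
  component: {90}
  component: {89, 91, 92}


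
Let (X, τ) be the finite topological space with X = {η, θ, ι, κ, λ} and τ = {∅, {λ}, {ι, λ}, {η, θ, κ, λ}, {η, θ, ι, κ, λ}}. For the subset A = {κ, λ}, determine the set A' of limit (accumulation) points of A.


A' = {η, θ, ι, κ}

For each x ∈ X, list the open sets U ∈ τ with x ∈ U, then check whether U ∩ (A ∖ {x}) ≠ ∅ for every such U.
  x = η: opens ∋ x are {η, θ, κ, λ}, {η, θ, ι, κ, λ}; each meets A ∖ {η}, so x IS a limit point.
  x = θ: opens ∋ x are {η, θ, κ, λ}, {η, θ, ι, κ, λ}; each meets A ∖ {θ}, so x IS a limit point.
  x = ι: opens ∋ x are {ι, λ}, {η, θ, ι, κ, λ}; each meets A ∖ {ι}, so x IS a limit point.
  x = κ: opens ∋ x are {η, θ, κ, λ}, {η, θ, ι, κ, λ}; each meets A ∖ {κ}, so x IS a limit point.
  x = λ: open {λ} ∋ x has {λ} ∩ (A ∖ {λ}) = ∅, so x is NOT a limit point.
Collecting: A' = {η, θ, ι, κ}.


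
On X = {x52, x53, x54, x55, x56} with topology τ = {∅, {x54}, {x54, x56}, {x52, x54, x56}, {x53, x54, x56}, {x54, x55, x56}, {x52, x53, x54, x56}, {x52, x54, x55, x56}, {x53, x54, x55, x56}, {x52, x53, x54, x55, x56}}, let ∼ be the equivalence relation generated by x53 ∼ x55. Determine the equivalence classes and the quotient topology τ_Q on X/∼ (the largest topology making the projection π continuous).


X/∼ = {[x52], [x53=x55], [x54], [x56]}; |τ_Q| = 6.

Equivalence classes: [x52], [x53=x55], [x54], [x56].
Quotient map π: X → X/∼ sends x52 ↦ [x52], x53 ↦ [x53=x55], x54 ↦ [x54], x55 ↦ [x53=x55], x56 ↦ [x56].
For each subset V ⊆ X/∼, compute π^{-1}(V) ⊆ X and check whether π^{-1}(V) ∈ τ. V is open in τ_Q iff π^{-1}(V) ∈ τ.
  V = {}: π^{-1}(V) = ∅ ∈ τ ✓.
  V = {[x52]}: π^{-1}(V) = {x52} ∉ τ ✗.
  V = {[x53=x55]}: π^{-1}(V) = {x53, x55} ∉ τ ✗.
  V = {[x52], [x53=x55]}: π^{-1}(V) = {x52, x53, x55} ∉ τ ✗.
  V = {[x54]}: π^{-1}(V) = {x54} ∈ τ ✓.
  V = {[x52], [x54]}: π^{-1}(V) = {x52, x54} ∉ τ ✗.
  V = {[x53=x55], [x54]}: π^{-1}(V) = {x53, x54, x55} ∉ τ ✗.
  V = {[x52], [x53=x55], [x54]}: π^{-1}(V) = {x52, x53, x54, x55} ∉ τ ✗.
  V = {[x56]}: π^{-1}(V) = {x56} ∉ τ ✗.
  V = {[x52], [x56]}: π^{-1}(V) = {x52, x56} ∉ τ ✗.
  V = {[x53=x55], [x56]}: π^{-1}(V) = {x53, x55, x56} ∉ τ ✗.
  V = {[x52], [x53=x55], [x56]}: π^{-1}(V) = {x52, x53, x55, x56} ∉ τ ✗.
  V = {[x54], [x56]}: π^{-1}(V) = {x54, x56} ∈ τ ✓.
  V = {[x52], [x54], [x56]}: π^{-1}(V) = {x52, x54, x56} ∈ τ ✓.
  V = {[x53=x55], [x54], [x56]}: π^{-1}(V) = {x53, x54, x55, x56} ∈ τ ✓.
  V = {[x52], [x53=x55], [x54], [x56]}: π^{-1}(V) = {x52, x53, x54, x55, x56} ∈ τ ✓.
Open sets in the quotient: τ_Q = {{}, {[x54]}, {[x54], [x56]}, {[x52], [x54], [x56]}, {[x53=x55], [x54], [x56]}, {[x52], [x53=x55], [x54], [x56]}} (6 elements).


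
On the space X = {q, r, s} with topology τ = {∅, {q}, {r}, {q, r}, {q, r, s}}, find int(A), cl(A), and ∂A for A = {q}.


int(A) = {q}, cl(A) = {q, s}, ∂A = {s}.

Closed sets in (X, τ) are complements of opens:
  closed(X, τ) = {∅, {s}, {q, s}, {r, s}, {q, r, s}}.
int(A) = ⋃ {U ∈ τ : U ⊆ A}. Opens contained in A: ∅, {q}.
Taking the union of these: int(A) = {q}.
cl(A) = ⋂ {C closed : A ⊆ C}. Closed sets containing A: {q, s}, {q, r, s}.
Intersecting these: cl(A) = {q, s}.
∂A = cl(A) ∖ int(A) = {q, s} ∖ {q} = {s}.


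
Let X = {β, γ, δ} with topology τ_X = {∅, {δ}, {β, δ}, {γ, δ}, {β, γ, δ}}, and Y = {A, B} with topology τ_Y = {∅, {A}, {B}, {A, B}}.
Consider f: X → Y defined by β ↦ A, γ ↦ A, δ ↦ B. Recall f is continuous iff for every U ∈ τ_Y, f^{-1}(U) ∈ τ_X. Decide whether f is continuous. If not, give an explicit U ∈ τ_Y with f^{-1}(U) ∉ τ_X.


f is NOT continuous.

Compute f^{-1}(U) for each U ∈ τ_Y:
  U = ∅: f^{-1}(U) = ∅ ∈ τ_X ✓.
  U = {A}: f^{-1}(U) = {β, γ} ∉ τ_X ✗.
  U = {B}: f^{-1}(U) = {δ} ∈ τ_X ✓.
  U = {A, B}: f^{-1}(U) = {β, γ, δ} ∈ τ_X ✓.
Found U = {A} with f^{-1}(U) = {β, γ} not in τ_X. Therefore f is NOT continuous.


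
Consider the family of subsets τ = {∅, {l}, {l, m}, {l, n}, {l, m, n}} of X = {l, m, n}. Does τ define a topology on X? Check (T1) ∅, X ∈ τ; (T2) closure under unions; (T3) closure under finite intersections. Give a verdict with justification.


τ IS a topology on X.

Axiom (T1): ∅ ∈ τ? Yes; X ∈ τ? Yes.
Axiom (T2/T3): check pairwise unions and intersections of members of τ.
All pairwise intersections and unions checked — each lies in τ. Therefore τ satisfies (T1), (T2), (T3): it IS a topology on X.


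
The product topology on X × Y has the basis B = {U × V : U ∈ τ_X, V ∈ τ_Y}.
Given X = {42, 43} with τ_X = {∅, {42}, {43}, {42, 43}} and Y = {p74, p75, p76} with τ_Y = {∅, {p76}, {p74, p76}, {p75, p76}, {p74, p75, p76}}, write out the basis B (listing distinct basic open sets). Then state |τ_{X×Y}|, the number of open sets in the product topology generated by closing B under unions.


Basis B = {∅ × ∅, {42} × {p76}, {43} × {p76}, {42} × {p74, p76}, {42} × {p75, p76}, {42, 43} × {p76}, {43} × {p74, p76}, {43} × {p75, p76}, {42} × {p74, p75, p76}, {43} × {p74, p75, p76}, {42, 43} × {p74, p76}, {42, 43} × {p75, p76}, {42, 43} × {p74, p75, p76}}; |τ_{X×Y}| = 25.

Enumerate products U × V with U ∈ τ_X, V ∈ τ_Y (deduplicated):
  ∅ × ∅ = {} (∅)
  {42} × {p76} = {(42,p76)}
  {43} × {p76} = {(43,p76)}
  {42} × {p74, p76} = {(42,p74), (42,p76)}
  {42} × {p75, p76} = {(42,p75), (42,p76)}
  {42, 43} × {p76} = {(42,p76), (43,p76)}
  {43} × {p74, p76} = {(43,p74), (43,p76)}
  {43} × {p75, p76} = {(43,p75), (43,p76)}
  {42} × {p74, p75, p76} = {(42,p74), (42,p75), (42,p76)}
  {43} × {p74, p75, p76} = {(43,p74), (43,p75), (43,p76)}
  {42, 43} × {p74, p76} = {(42,p74), (42,p76), (43,p74), (43,p76)}
  {42, 43} × {p75, p76} = {(42,p75), (42,p76), (43,p75), (43,p76)}
  {42, 43} × {p74, p75, p76} = {(42,p74), (42,p75), (42,p76), (43,p74), (43,p75), (43,p76)}
These 13 distinct sets form the basis B.
Close under arbitrary unions to get τ_{X×Y}; counting gives |τ_{X×Y}| = 25.


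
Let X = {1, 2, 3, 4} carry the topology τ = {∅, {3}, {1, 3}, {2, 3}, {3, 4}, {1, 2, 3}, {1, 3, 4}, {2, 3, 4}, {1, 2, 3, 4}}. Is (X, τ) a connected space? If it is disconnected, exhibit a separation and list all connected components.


(X, τ) is connected.

Find clopen sets (U ∈ τ with X ∖ U ∈ τ):
  U = ∅, X ∖ U = {1, 2, 3, 4} — both open, so U is clopen.
  U = {1, 2, 3, 4}, X ∖ U = ∅ — both open, so U is clopen.
Only trivial clopens (∅ and X) exist, so (X, τ) is connected.
Compute connected components by grouping points that agree on all clopens:
  component: {1, 2, 3, 4}


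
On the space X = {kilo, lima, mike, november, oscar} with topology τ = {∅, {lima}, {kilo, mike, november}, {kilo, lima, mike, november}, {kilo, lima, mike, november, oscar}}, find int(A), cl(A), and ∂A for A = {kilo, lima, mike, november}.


int(A) = {kilo, lima, mike, november}, cl(A) = {kilo, lima, mike, november, oscar}, ∂A = {oscar}.

Closed sets in (X, τ) are complements of opens:
  closed(X, τ) = {∅, {oscar}, {lima, oscar}, {kilo, mike, november, oscar}, {kilo, lima, mike, november, oscar}}.
int(A) = ⋃ {U ∈ τ : U ⊆ A}. Opens contained in A: ∅, {lima}, {kilo, mike, november}, {kilo, lima, mike, november}.
Taking the union of these: int(A) = {kilo, lima, mike, november}.
cl(A) = ⋂ {C closed : A ⊆ C}. Closed sets containing A: {kilo, lima, mike, november, oscar}.
Intersecting these: cl(A) = {kilo, lima, mike, november, oscar}.
∂A = cl(A) ∖ int(A) = {kilo, lima, mike, november, oscar} ∖ {kilo, lima, mike, november} = {oscar}.


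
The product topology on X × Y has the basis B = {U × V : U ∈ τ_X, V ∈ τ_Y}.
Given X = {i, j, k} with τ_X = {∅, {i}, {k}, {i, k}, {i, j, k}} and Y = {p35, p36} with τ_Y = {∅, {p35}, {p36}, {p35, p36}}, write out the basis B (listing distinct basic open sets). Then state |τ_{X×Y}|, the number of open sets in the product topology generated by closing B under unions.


Basis B = {∅ × ∅, {i} × {p35}, {i} × {p36}, {k} × {p35}, {k} × {p36}, {i} × {p35, p36}, {i, k} × {p35}, {i, k} × {p36}, {k} × {p35, p36}, {i, j, k} × {p35}, {i, j, k} × {p36}, {i, k} × {p35, p36}, {i, j, k} × {p35, p36}}; |τ_{X×Y}| = 25.

Enumerate products U × V with U ∈ τ_X, V ∈ τ_Y (deduplicated):
  ∅ × ∅ = {} (∅)
  {i} × {p35} = {(i,p35)}
  {i} × {p36} = {(i,p36)}
  {k} × {p35} = {(k,p35)}
  {k} × {p36} = {(k,p36)}
  {i} × {p35, p36} = {(i,p35), (i,p36)}
  {i, k} × {p35} = {(i,p35), (k,p35)}
  {i, k} × {p36} = {(i,p36), (k,p36)}
  {k} × {p35, p36} = {(k,p35), (k,p36)}
  {i, j, k} × {p35} = {(i,p35), (j,p35), (k,p35)}
  {i, j, k} × {p36} = {(i,p36), (j,p36), (k,p36)}
  {i, k} × {p35, p36} = {(i,p35), (i,p36), (k,p35), (k,p36)}
  {i, j, k} × {p35, p36} = {(i,p35), (i,p36), (j,p35), (j,p36), (k,p35), (k,p36)}
These 13 distinct sets form the basis B.
Close under arbitrary unions to get τ_{X×Y}; counting gives |τ_{X×Y}| = 25.


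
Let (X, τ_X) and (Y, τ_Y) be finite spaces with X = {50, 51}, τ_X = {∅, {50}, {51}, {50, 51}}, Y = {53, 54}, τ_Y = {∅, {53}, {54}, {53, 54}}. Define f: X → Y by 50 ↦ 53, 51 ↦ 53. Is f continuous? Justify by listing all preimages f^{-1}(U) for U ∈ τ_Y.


f IS continuous.

Compute f^{-1}(U) for each U ∈ τ_Y:
  U = ∅: f^{-1}(U) = ∅ ∈ τ_X ✓.
  U = {53}: f^{-1}(U) = {50, 51} ∈ τ_X ✓.
  U = {54}: f^{-1}(U) = ∅ ∈ τ_X ✓.
  U = {53, 54}: f^{-1}(U) = {50, 51} ∈ τ_X ✓.
Every preimage lies in τ_X, so f IS continuous.


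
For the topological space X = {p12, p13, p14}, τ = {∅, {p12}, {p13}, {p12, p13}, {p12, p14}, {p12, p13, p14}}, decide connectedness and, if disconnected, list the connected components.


(X, τ) is disconnected; components = [{p13}, {p12, p14}].

Find clopen sets (U ∈ τ with X ∖ U ∈ τ):
  U = ∅, X ∖ U = {p12, p13, p14} — both open, so U is clopen.
  U = {p13}, X ∖ U = {p12, p14} — both open, so U is clopen.
  U = {p12, p14}, X ∖ U = {p13} — both open, so U is clopen.
  U = {p12, p13, p14}, X ∖ U = ∅ — both open, so U is clopen.
Nontrivial clopen(s) exist: e.g. {p13}. So (X, τ) is disconnected.
Compute connected components by grouping points that agree on all clopens:
  component: {p13}
  component: {p12, p14}


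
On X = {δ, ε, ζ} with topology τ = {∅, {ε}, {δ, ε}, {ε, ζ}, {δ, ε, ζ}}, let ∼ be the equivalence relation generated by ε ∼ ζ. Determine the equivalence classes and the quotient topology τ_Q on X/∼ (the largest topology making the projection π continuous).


X/∼ = {[δ], [ε=ζ]}; |τ_Q| = 3.

Equivalence classes: [δ], [ε=ζ].
Quotient map π: X → X/∼ sends δ ↦ [δ], ε ↦ [ε=ζ], ζ ↦ [ε=ζ].
For each subset V ⊆ X/∼, compute π^{-1}(V) ⊆ X and check whether π^{-1}(V) ∈ τ. V is open in τ_Q iff π^{-1}(V) ∈ τ.
  V = {}: π^{-1}(V) = ∅ ∈ τ ✓.
  V = {[δ]}: π^{-1}(V) = {δ} ∉ τ ✗.
  V = {[ε=ζ]}: π^{-1}(V) = {ε, ζ} ∈ τ ✓.
  V = {[δ], [ε=ζ]}: π^{-1}(V) = {δ, ε, ζ} ∈ τ ✓.
Open sets in the quotient: τ_Q = {{}, {[ε=ζ]}, {[δ], [ε=ζ]}} (3 elements).


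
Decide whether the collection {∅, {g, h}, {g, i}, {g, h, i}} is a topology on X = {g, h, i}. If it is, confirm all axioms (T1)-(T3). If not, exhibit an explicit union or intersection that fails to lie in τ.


τ is NOT a topology on X.

Axiom (T1): ∅ ∈ τ? Yes; X ∈ τ? Yes.
Axiom (T2/T3): check pairwise unions and intersections of members of τ.
Counterexample for (T3): {g, h} ∩ {g, i} = {g} ∉ τ. Therefore τ is NOT a topology.


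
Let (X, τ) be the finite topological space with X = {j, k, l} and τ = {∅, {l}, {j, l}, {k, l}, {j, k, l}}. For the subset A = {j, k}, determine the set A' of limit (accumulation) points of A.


A' = ∅

For each x ∈ X, list the open sets U ∈ τ with x ∈ U, then check whether U ∩ (A ∖ {x}) ≠ ∅ for every such U.
  x = j: open {j, l} ∋ x has {j, l} ∩ (A ∖ {j}) = ∅, so x is NOT a limit point.
  x = k: open {k, l} ∋ x has {k, l} ∩ (A ∖ {k}) = ∅, so x is NOT a limit point.
  x = l: open {l} ∋ x has {l} ∩ (A ∖ {l}) = ∅, so x is NOT a limit point.
Collecting: A' = ∅.


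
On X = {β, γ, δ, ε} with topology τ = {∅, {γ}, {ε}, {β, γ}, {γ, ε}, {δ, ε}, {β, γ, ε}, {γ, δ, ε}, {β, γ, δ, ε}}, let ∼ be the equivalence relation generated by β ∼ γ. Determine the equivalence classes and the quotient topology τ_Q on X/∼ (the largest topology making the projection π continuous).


X/∼ = {[β=γ], [δ], [ε]}; |τ_Q| = 6.

Equivalence classes: [β=γ], [δ], [ε].
Quotient map π: X → X/∼ sends β ↦ [β=γ], γ ↦ [β=γ], δ ↦ [δ], ε ↦ [ε].
For each subset V ⊆ X/∼, compute π^{-1}(V) ⊆ X and check whether π^{-1}(V) ∈ τ. V is open in τ_Q iff π^{-1}(V) ∈ τ.
  V = {}: π^{-1}(V) = ∅ ∈ τ ✓.
  V = {[β=γ]}: π^{-1}(V) = {β, γ} ∈ τ ✓.
  V = {[δ]}: π^{-1}(V) = {δ} ∉ τ ✗.
  V = {[β=γ], [δ]}: π^{-1}(V) = {β, γ, δ} ∉ τ ✗.
  V = {[ε]}: π^{-1}(V) = {ε} ∈ τ ✓.
  V = {[β=γ], [ε]}: π^{-1}(V) = {β, γ, ε} ∈ τ ✓.
  V = {[δ], [ε]}: π^{-1}(V) = {δ, ε} ∈ τ ✓.
  V = {[β=γ], [δ], [ε]}: π^{-1}(V) = {β, γ, δ, ε} ∈ τ ✓.
Open sets in the quotient: τ_Q = {{}, {[β=γ]}, {[ε]}, {[β=γ], [ε]}, {[δ], [ε]}, {[β=γ], [δ], [ε]}} (6 elements).


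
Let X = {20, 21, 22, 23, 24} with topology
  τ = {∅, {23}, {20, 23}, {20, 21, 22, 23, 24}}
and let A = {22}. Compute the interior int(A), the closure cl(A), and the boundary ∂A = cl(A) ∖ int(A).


int(A) = ∅, cl(A) = {21, 22, 24}, ∂A = {21, 22, 24}.

Closed sets in (X, τ) are complements of opens:
  closed(X, τ) = {∅, {21, 22, 24}, {20, 21, 22, 24}, {20, 21, 22, 23, 24}}.
int(A) = ⋃ {U ∈ τ : U ⊆ A}. Opens contained in A: ∅.
Taking the union of these: int(A) = ∅.
cl(A) = ⋂ {C closed : A ⊆ C}. Closed sets containing A: {21, 22, 24}, {20, 21, 22, 24}, {20, 21, 22, 23, 24}.
Intersecting these: cl(A) = {21, 22, 24}.
∂A = cl(A) ∖ int(A) = {21, 22, 24} ∖ ∅ = {21, 22, 24}.


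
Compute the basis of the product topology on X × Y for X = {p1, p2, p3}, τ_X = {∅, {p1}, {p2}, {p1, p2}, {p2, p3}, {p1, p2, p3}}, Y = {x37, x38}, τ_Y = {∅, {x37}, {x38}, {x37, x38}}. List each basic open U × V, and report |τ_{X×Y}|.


Basis B = {∅ × ∅, {p1} × {x37}, {p1} × {x38}, {p2} × {x37}, {p2} × {x38}, {p1} × {x37, x38}, {p1, p2} × {x37}, {p1, p2} × {x38}, {p2} × {x37, x38}, {p2, p3} × {x37}, {p2, p3} × {x38}, {p1, p2, p3} × {x37}, {p1, p2, p3} × {x38}, {p1, p2} × {x37, x38}, {p2, p3} × {x37, x38}, {p1, p2, p3} × {x37, x38}}; |τ_{X×Y}| = 36.

Enumerate products U × V with U ∈ τ_X, V ∈ τ_Y (deduplicated):
  ∅ × ∅ = {} (∅)
  {p1} × {x37} = {(p1,x37)}
  {p1} × {x38} = {(p1,x38)}
  {p2} × {x37} = {(p2,x37)}
  {p2} × {x38} = {(p2,x38)}
  {p1} × {x37, x38} = {(p1,x37), (p1,x38)}
  {p1, p2} × {x37} = {(p1,x37), (p2,x37)}
  {p1, p2} × {x38} = {(p1,x38), (p2,x38)}
  {p2} × {x37, x38} = {(p2,x37), (p2,x38)}
  {p2, p3} × {x37} = {(p2,x37), (p3,x37)}
  {p2, p3} × {x38} = {(p2,x38), (p3,x38)}
  {p1, p2, p3} × {x37} = {(p1,x37), (p2,x37), (p3,x37)}
  {p1, p2, p3} × {x38} = {(p1,x38), (p2,x38), (p3,x38)}
  {p1, p2} × {x37, x38} = {(p1,x37), (p1,x38), (p2,x37), (p2,x38)}
  {p2, p3} × {x37, x38} = {(p2,x37), (p2,x38), (p3,x37), (p3,x38)}
  {p1, p2, p3} × {x37, x38} = {(p1,x37), (p1,x38), (p2,x37), (p2,x38), (p3,x37), (p3,x38)}
These 16 distinct sets form the basis B.
Close under arbitrary unions to get τ_{X×Y}; counting gives |τ_{X×Y}| = 36.


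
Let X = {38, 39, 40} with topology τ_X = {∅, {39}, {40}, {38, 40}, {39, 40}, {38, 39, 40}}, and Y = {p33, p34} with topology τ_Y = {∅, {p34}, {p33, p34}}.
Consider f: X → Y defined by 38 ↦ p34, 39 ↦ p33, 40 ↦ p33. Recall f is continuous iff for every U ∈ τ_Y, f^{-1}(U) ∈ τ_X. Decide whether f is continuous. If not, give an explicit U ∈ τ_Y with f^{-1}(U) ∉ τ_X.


f is NOT continuous.

Compute f^{-1}(U) for each U ∈ τ_Y:
  U = ∅: f^{-1}(U) = ∅ ∈ τ_X ✓.
  U = {p34}: f^{-1}(U) = {38} ∉ τ_X ✗.
  U = {p33, p34}: f^{-1}(U) = {38, 39, 40} ∈ τ_X ✓.
Found U = {p34} with f^{-1}(U) = {38} not in τ_X. Therefore f is NOT continuous.


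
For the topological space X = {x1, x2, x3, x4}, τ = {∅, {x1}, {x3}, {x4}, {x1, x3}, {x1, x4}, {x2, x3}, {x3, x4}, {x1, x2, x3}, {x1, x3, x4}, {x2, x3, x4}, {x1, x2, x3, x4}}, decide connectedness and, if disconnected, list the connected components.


(X, τ) is disconnected; components = [{x1}, {x4}, {x2, x3}].

Find clopen sets (U ∈ τ with X ∖ U ∈ τ):
  U = ∅, X ∖ U = {x1, x2, x3, x4} — both open, so U is clopen.
  U = {x1}, X ∖ U = {x2, x3, x4} — both open, so U is clopen.
  U = {x4}, X ∖ U = {x1, x2, x3} — both open, so U is clopen.
  U = {x1, x4}, X ∖ U = {x2, x3} — both open, so U is clopen.
  U = {x2, x3}, X ∖ U = {x1, x4} — both open, so U is clopen.
  U = {x1, x2, x3}, X ∖ U = {x4} — both open, so U is clopen.
  U = {x2, x3, x4}, X ∖ U = {x1} — both open, so U is clopen.
  U = {x1, x2, x3, x4}, X ∖ U = ∅ — both open, so U is clopen.
Nontrivial clopen(s) exist: e.g. {x2, x3}. So (X, τ) is disconnected.
Compute connected components by grouping points that agree on all clopens:
  component: {x1}
  component: {x4}
  component: {x2, x3}


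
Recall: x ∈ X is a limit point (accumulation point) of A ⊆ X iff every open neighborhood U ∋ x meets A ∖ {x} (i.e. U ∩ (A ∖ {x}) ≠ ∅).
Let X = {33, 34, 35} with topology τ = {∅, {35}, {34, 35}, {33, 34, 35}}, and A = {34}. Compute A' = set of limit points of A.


A' = {33}

For each x ∈ X, list the open sets U ∈ τ with x ∈ U, then check whether U ∩ (A ∖ {x}) ≠ ∅ for every such U.
  x = 33: opens ∋ x are {33, 34, 35}; each meets A ∖ {33}, so x IS a limit point.
  x = 34: open {34, 35} ∋ x has {34, 35} ∩ (A ∖ {34}) = ∅, so x is NOT a limit point.
  x = 35: open {35} ∋ x has {35} ∩ (A ∖ {35}) = ∅, so x is NOT a limit point.
Collecting: A' = {33}.


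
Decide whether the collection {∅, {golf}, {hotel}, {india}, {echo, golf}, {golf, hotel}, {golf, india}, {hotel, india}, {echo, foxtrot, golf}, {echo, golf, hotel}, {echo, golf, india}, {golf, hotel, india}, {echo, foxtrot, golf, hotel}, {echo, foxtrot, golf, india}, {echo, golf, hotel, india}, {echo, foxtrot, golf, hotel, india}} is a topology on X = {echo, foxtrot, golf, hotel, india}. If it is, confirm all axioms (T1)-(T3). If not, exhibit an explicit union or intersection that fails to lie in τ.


τ IS a topology on X.

Axiom (T1): ∅ ∈ τ? Yes; X ∈ τ? Yes.
Axiom (T2/T3): check pairwise unions and intersections of members of τ.
All pairwise intersections and unions checked — each lies in τ. Therefore τ satisfies (T1), (T2), (T3): it IS a topology on X.


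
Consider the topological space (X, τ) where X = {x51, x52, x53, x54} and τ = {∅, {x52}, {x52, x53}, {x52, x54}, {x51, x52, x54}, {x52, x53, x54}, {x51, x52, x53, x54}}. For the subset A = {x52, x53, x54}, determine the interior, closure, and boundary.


int(A) = {x52, x53, x54}, cl(A) = {x51, x52, x53, x54}, ∂A = {x51}.

Closed sets in (X, τ) are complements of opens:
  closed(X, τ) = {∅, {x51}, {x53}, {x51, x53}, {x51, x54}, {x51, x53, x54}, {x51, x52, x53, x54}}.
int(A) = ⋃ {U ∈ τ : U ⊆ A}. Opens contained in A: ∅, {x52}, {x52, x53}, {x52, x54}, {x52, x53, x54}.
Taking the union of these: int(A) = {x52, x53, x54}.
cl(A) = ⋂ {C closed : A ⊆ C}. Closed sets containing A: {x51, x52, x53, x54}.
Intersecting these: cl(A) = {x51, x52, x53, x54}.
∂A = cl(A) ∖ int(A) = {x51, x52, x53, x54} ∖ {x52, x53, x54} = {x51}.


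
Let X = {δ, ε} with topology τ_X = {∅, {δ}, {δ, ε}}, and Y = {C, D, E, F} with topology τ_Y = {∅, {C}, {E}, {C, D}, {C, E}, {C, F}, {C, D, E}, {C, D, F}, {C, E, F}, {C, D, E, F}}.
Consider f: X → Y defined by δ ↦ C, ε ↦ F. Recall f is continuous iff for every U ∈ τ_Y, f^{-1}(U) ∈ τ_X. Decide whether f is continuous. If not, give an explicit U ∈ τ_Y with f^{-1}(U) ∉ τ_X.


f IS continuous.

Compute f^{-1}(U) for each U ∈ τ_Y:
  U = ∅: f^{-1}(U) = ∅ ∈ τ_X ✓.
  U = {C}: f^{-1}(U) = {δ} ∈ τ_X ✓.
  U = {E}: f^{-1}(U) = ∅ ∈ τ_X ✓.
  U = {C, D}: f^{-1}(U) = {δ} ∈ τ_X ✓.
  U = {C, E}: f^{-1}(U) = {δ} ∈ τ_X ✓.
  U = {C, F}: f^{-1}(U) = {δ, ε} ∈ τ_X ✓.
  U = {C, D, E}: f^{-1}(U) = {δ} ∈ τ_X ✓.
  U = {C, D, F}: f^{-1}(U) = {δ, ε} ∈ τ_X ✓.
  U = {C, E, F}: f^{-1}(U) = {δ, ε} ∈ τ_X ✓.
  U = {C, D, E, F}: f^{-1}(U) = {δ, ε} ∈ τ_X ✓.
Every preimage lies in τ_X, so f IS continuous.


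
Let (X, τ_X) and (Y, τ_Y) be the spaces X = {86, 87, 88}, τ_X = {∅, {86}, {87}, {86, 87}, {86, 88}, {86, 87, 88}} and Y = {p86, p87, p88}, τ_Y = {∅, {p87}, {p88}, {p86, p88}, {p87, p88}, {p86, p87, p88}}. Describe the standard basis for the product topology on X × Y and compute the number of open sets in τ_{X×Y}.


Basis B = {∅ × ∅, {86} × {p87}, {86} × {p88}, {87} × {p87}, {87} × {p88}, {86} × {p86, p88}, {86} × {p87, p88}, {86, 87} × {p87}, {86, 88} × {p87}, {86, 87} × {p88}, {86, 88} × {p88}, {87} × {p86, p88}, {87} × {p87, p88}, {86} × {p86, p87, p88}, {86, 87, 88} × {p87}, {86, 87, 88} × {p88}, {87} × {p86, p87, p88}, {86, 87} × {p86, p88}, {86, 88} × {p86, p88}, {86, 87} × {p87, p88}, {86, 88} × {p87, p88}, {86, 87} × {p86, p87, p88}, {86, 88} × {p86, p87, p88}, {86, 87, 88} × {p86, p88}, {86, 87, 88} × {p87, p88}, {86, 87, 88} × {p86, p87, p88}}; |τ_{X×Y}| = 108.

Enumerate products U × V with U ∈ τ_X, V ∈ τ_Y (deduplicated):
  ∅ × ∅ = {} (∅)
  {86} × {p87} = {(86,p87)}
  {86} × {p88} = {(86,p88)}
  {87} × {p87} = {(87,p87)}
  {87} × {p88} = {(87,p88)}
  {86} × {p86, p88} = {(86,p86), (86,p88)}
  {86} × {p87, p88} = {(86,p87), (86,p88)}
  {86, 87} × {p87} = {(86,p87), (87,p87)}
  {86, 88} × {p87} = {(86,p87), (88,p87)}
  {86, 87} × {p88} = {(86,p88), (87,p88)}
  {86, 88} × {p88} = {(86,p88), (88,p88)}
  {87} × {p86, p88} = {(87,p86), (87,p88)}
  {87} × {p87, p88} = {(87,p87), (87,p88)}
  {86} × {p86, p87, p88} = {(86,p86), (86,p87), (86,p88)}
  {86, 87, 88} × {p87} = {(86,p87), (87,p87), (88,p87)}
  {86, 87, 88} × {p88} = {(86,p88), (87,p88), (88,p88)}
  {87} × {p86, p87, p88} = {(87,p86), (87,p87), (87,p88)}
  {86, 87} × {p86, p88} = {(86,p86), (86,p88), (87,p86), (87,p88)}
  {86, 88} × {p86, p88} = {(86,p86), (86,p88), (88,p86), (88,p88)}
  {86, 87} × {p87, p88} = {(86,p87), (86,p88), (87,p87), (87,p88)}
  {86, 88} × {p87, p88} = {(86,p87), (86,p88), (88,p87), (88,p88)}
  {86, 87} × {p86, p87, p88} = {(86,p86), (86,p87), (86,p88), (87,p86), (87,p87), (87,p88)}
  {86, 88} × {p86, p87, p88} = {(86,p86), (86,p87), (86,p88), (88,p86), (88,p87), (88,p88)}
  {86, 87, 88} × {p86, p88} = {(86,p86), (86,p88), (87,p86), (87,p88), (88,p86), (88,p88)}
  {86, 87, 88} × {p87, p88} = {(86,p87), (86,p88), (87,p87), (87,p88), (88,p87), (88,p88)}
  {86, 87, 88} × {p86, p87, p88} = {(86,p86), (86,p87), (86,p88), (87,p86), (87,p87), (87,p88), (88,p86), (88,p87), (88,p88)}
These 26 distinct sets form the basis B.
Close under arbitrary unions to get τ_{X×Y}; counting gives |τ_{X×Y}| = 108.


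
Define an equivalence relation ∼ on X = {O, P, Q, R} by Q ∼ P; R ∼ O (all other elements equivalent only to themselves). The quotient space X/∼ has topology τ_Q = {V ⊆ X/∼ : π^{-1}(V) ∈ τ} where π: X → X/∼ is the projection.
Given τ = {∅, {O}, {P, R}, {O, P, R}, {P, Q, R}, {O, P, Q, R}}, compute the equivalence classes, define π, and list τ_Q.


X/∼ = {[O=R], [P=Q]}; |τ_Q| = 2.

Equivalence classes: [O=R], [P=Q].
Quotient map π: X → X/∼ sends O ↦ [O=R], P ↦ [P=Q], Q ↦ [P=Q], R ↦ [O=R].
For each subset V ⊆ X/∼, compute π^{-1}(V) ⊆ X and check whether π^{-1}(V) ∈ τ. V is open in τ_Q iff π^{-1}(V) ∈ τ.
  V = {}: π^{-1}(V) = ∅ ∈ τ ✓.
  V = {[O=R]}: π^{-1}(V) = {O, R} ∉ τ ✗.
  V = {[P=Q]}: π^{-1}(V) = {P, Q} ∉ τ ✗.
  V = {[O=R], [P=Q]}: π^{-1}(V) = {O, P, Q, R} ∈ τ ✓.
Open sets in the quotient: τ_Q = {{}, {[O=R], [P=Q]}} (2 elements).


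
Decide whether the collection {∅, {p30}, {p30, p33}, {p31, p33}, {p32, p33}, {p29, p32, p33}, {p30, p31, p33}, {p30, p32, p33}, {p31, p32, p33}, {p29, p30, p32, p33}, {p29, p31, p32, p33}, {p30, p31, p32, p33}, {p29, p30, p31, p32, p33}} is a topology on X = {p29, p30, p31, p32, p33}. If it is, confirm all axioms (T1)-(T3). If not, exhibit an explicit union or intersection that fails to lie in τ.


τ is NOT a topology on X.

Axiom (T1): ∅ ∈ τ? Yes; X ∈ τ? Yes.
Axiom (T2/T3): check pairwise unions and intersections of members of τ.
Counterexample for (T3): {p30, p33} ∩ {p31, p33} = {p33} ∉ τ. Therefore τ is NOT a topology.


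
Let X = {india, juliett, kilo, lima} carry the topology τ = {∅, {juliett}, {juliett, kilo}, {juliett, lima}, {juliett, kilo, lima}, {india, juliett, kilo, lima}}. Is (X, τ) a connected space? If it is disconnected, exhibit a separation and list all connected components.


(X, τ) is connected.

Find clopen sets (U ∈ τ with X ∖ U ∈ τ):
  U = ∅, X ∖ U = {india, juliett, kilo, lima} — both open, so U is clopen.
  U = {india, juliett, kilo, lima}, X ∖ U = ∅ — both open, so U is clopen.
Only trivial clopens (∅ and X) exist, so (X, τ) is connected.
Compute connected components by grouping points that agree on all clopens:
  component: {india, juliett, kilo, lima}
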